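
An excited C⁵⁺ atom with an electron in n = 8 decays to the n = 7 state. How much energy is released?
2.34282 eV

The energy levels are E_n = -13.6057 Z² eV / n².

Energy at n = 8: E_8 = -13.6057 × 6² / 8² = -7.65320625 eV
Energy at n = 7: E_7 = -13.6057 × 6² / 7² = -9.99602449 eV

For emission (electron falling to lower state), the photon energy is:
E_photon = E_8 - E_7 = |-7.65320625 - (-9.99602449)|
E_photon = 2.34282 eV

This energy is carried away by the emitted photon.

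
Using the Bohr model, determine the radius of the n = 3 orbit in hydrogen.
0.4763 nm (or 4.7626 Å)

The Bohr radius formula is:
r_n = n² a₀ / Z

where a₀ = 0.0529177 nm is the Bohr radius.

For H (Z = 1) at n = 3:
r_3 = 3² × 0.0529177 nm / 1
r_3 = 9 × 0.0529177 nm / 1
r_3 = 0.47626 nm / 1
r_3 = 0.4763 nm

The electron orbits at approximately 0.4763 nm from the nucleus.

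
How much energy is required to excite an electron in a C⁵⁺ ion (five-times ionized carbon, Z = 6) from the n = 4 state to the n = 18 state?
29.101 eV

The energy levels of a hydrogen-like atom are E_n = -13.6057 Z² eV / n².

Energy at n = 4: E_4 = -13.6057 × 6² / 4² = -30.612825 eV
Energy at n = 18: E_18 = -13.6057 × 6² / 18² = -1.511744 eV

The excitation energy is the difference:
ΔE = E_18 - E_4
ΔE = -1.511744 - (-30.612825)
ΔE = 29.101 eV

Since this is positive, energy must be absorbed (photon absorption).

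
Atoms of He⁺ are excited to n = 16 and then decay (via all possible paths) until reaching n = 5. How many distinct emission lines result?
66

The electron can occupy levels n = 5, 6, ..., 16 during de-excitation — that is m = 16 - 5 + 1 = 12 distinct levels.

The number of distinct spectral lines equals the number of ways to choose 2 of these m levels (each pair gives one possible emission transition):

Number of lines = m(m-1)/2 = 12×11/2 = 66

These correspond to all possible transitions between the 12 levels:
16 → 15, 16 → 14, 16 → 13, 16 → 12, 16 → 11, 16 → 10, 16 → 9, 16 → 8...

Each transition produces a photon with a unique energy (and thus wavelength). This count does not depend on Z.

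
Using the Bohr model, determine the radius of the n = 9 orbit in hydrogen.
4.2863 nm (or 42.8633 Å)

The Bohr radius formula is:
r_n = n² a₀ / Z

where a₀ = 0.0529177 nm is the Bohr radius.

For H (Z = 1) at n = 9:
r_9 = 9² × 0.0529177 nm / 1
r_9 = 81 × 0.0529177 nm / 1
r_9 = 4.28633 nm / 1
r_9 = 4.2863 nm

The electron orbits at approximately 4.2863 nm from the nucleus.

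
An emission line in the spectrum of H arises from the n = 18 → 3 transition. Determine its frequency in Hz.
3.5538e+14 Hz

First, find the transition energy:
E_18 = -13.6057 / 18² = -0.0419929 eV
E_3 = -13.6057 / 3² = -1.5117444 eV
|ΔE| = |E_3 - E_18| = 1.4697515 eV

Convert to Joules: E = 1.4697515 eV × (1.602177 × 10⁻¹⁹ J/eV) = 2.354802e-19 J

Using E = hf:
f = E/h = 2.354802e-19 J / (6.62607 × 10⁻³⁴ J·s)
f = 3.5538e+14 Hz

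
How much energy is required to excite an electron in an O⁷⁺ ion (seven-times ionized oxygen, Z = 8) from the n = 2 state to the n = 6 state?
193.503289 eV

The energy levels of a hydrogen-like atom are E_n = -13.6057 Z² eV / n².

Energy at n = 2: E_2 = -13.6057 × 8² / 2² = -217.691200000 eV
Energy at n = 6: E_6 = -13.6057 × 8² / 6² = -24.187911111 eV

The excitation energy is the difference:
ΔE = E_6 - E_2
ΔE = -24.187911111 - (-217.691200000)
ΔE = 193.503289 eV

Since this is positive, energy must be absorbed (photon absorption).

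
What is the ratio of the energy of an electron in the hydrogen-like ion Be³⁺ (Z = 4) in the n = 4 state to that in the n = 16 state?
16.0000

Using E_n = -13.6057 Z² / n² eV with Z = 4:

E_4 = -13.6057 × 4² / 4² = -217.6912 / 16 = -13.6057000000 eV
E_16 = -13.6057 × 4² / 16² = -217.6912 / 256 = -0.8503562500 eV

The ratio is:
E_4/E_16 = (-13.6057000000) / (-0.8503562500)
E_4/E_16 = (-217.6912/16) / (-217.6912/256)
E_4/E_16 = 256/16
E_4/E_16 = 16.0000
(Note: the Z² factors cancel in the ratio.)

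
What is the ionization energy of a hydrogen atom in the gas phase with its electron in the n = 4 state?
0.850 eV

The ionization energy is the energy needed to remove the electron completely (n → ∞).

For hydrogen, E_n = -13.6057 eV / n².

At n = 4: E_4 = -13.6057 / 4² = -0.850356 eV
At n = ∞: E_∞ = 0 eV

Ionization energy = E_∞ - E_4 = 0 - (-0.850356) = 0.850356 eV
Ionization energy ≈ 0.850 eV

This is also called the binding energy of the electron in state n = 4.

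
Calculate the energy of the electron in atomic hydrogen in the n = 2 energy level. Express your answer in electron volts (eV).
-3.401425 eV

The energy levels of a hydrogen-like atom are given by:
E_n = -13.6057 eV / n²

For n = 2:
E_2 = -13.6057 eV / 2²
E_2 = -13.6057 eV / 4
E_2 = -3.401425 eV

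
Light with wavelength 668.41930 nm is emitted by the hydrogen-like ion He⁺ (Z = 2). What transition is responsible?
n = 13 → n = 5

First, find the photon energy from the wavelength (hc = 1239.84 eV·nm):
E = hc/λ = 1239.84 eV·nm / 668.41930 nm = 1.8548836 eV

The energy levels of He⁺ satisfy E_n = -13.6057 × 2² / n² eV, so an emission n_i → n_f releases
ΔE = 13.6057 × 2² × (1/n_f² − 1/n_i²) eV.

Setting ΔE equal to the photon energy:
1/n_f² − 1/n_i² = 1.8548836 / (13.6057 × 2²) = 0.034082840

Since 1/n_i² must be positive, we need 1/n_f² > 0.034082840, i.e. n_f ≤ 5. For each allowed n_f, solve n_i = (1/n_f² − 0.034082840)^(−1/2) and check whether it is a whole number:
  n_f = 1: 1/n_i² = 1.000000000 − 0.034082840 = 0.965917160 → n_i = 1.017  (not an integer) ✗
  n_f = 2: 1/n_i² = 0.250000000 − 0.034082840 = 0.215917160 → n_i = 2.152  (not an integer) ✗
  n_f = 3: 1/n_i² = 0.111111111 − 0.034082840 = 0.077028271 → n_i = 3.603  (not an integer) ✗
  n_f = 4: 1/n_i² = 0.062500000 − 0.034082840 = 0.028417160 → n_i = 5.932  (not an integer) ✗
  n_f = 5: 1/n_i² = 0.040000000 − 0.034082840 = 0.005917160 → n_i = 13.000  → integer, n_i = 13 ✓

Only n_f = 5 gives an integer upper level, n_i = 13.

The transition is from n = 13 to n = 5 (emission).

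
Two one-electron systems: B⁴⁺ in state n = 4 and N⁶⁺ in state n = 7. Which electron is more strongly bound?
B⁴⁺ at n = 4 (E = -21.26 eV)

Using E_n = -13.6057 Z² / n² eV:

B⁴⁺ (Z = 5) at n = 4:
E = -13.6057 × 5² / 4² = -13.6057 × 25 / 16 = -21.25891 eV

N⁶⁺ (Z = 7) at n = 7:
E = -13.6057 × 7² / 7² = -13.6057 × 49 / 49 = -13.60570 eV

Since -21.25891 eV < -13.60570 eV,
B⁴⁺ at n = 4 is more tightly bound (requires more energy to ionize).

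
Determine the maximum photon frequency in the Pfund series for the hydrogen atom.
1.3159e+14 Hz

The series limit corresponds to the transition from n = ∞ to n = 5.
This is the highest energy (shortest wavelength) transition in the Pfund series.

E_∞ = 0 eV
E_5 = -13.6057 / 5² = -0.54422800 eV

Energy at series limit:
ΔE = E_∞ - E_5 = 0 - (-0.54422800) = 0.54422800 eV
E = 0.54422800 eV × (1.602177 × 10⁻¹⁹ J/eV) = 8.719496e-20 J
f = E/h = 8.719496e-20 J / (6.62607 × 10⁻³⁴ J·s) = 1.3159e+14 Hz

This energy equals the ionization energy from the n = 5 state of hydrogen.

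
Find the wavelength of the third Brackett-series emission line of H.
2164.9450 nm

The lines of a series are numbered from the longest wavelength (smallest ΔE) outward; the third line is the transition from n = n_f + 3 to n_f.
The Brackett series has all transitions ending at n_f = 4.

For H, the third line (γ-line) is the jump from n = 7 to n = 4:
E_7 = -13.6057 / 7² = -0.2776673469 eV
E_4 = -13.6057 / 4² = -0.8503562500 eV
ΔE = E_7 - E_4 = 0.5726889031 eV

λ = hc/E = 1239.84 eV·nm / 0.5726889031 eV
λ = 2164.9450 nm

This is the γ-line of the Brackett series in H.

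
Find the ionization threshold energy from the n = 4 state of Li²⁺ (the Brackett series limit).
7.65 eV

The series limit corresponds to the transition from n = ∞ to n = 4.
This is the highest energy (shortest wavelength) transition in the Brackett series.

E_∞ = 0 eV
E_4 = -13.6057 × 3² / 4² = -7.65 eV

Energy at series limit:
ΔE = E_∞ - E_4 = 0 - (-7.65) = 7.65 eV

This energy equals the ionization energy from the n = 4 state of Li²⁺.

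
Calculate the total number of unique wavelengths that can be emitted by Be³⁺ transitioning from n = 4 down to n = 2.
3

The electron can occupy levels n = 2, 3, ..., 4 during de-excitation — that is m = 4 - 2 + 1 = 3 distinct levels.

The number of distinct spectral lines equals the number of ways to choose 2 of these m levels (each pair gives one possible emission transition):

Number of lines = m(m-1)/2 = 3×2/2 = 3

These correspond to all possible transitions between the 3 levels:
4 → 3, 4 → 2, 3 → 2

Each transition produces a photon with a unique energy (and thus wavelength). This count does not depend on Z.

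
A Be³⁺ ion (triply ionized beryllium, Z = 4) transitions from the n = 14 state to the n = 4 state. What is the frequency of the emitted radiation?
3.02129e+15 Hz

First, find the transition energy:
E_14 = -13.6057 × 4² / 14² = -1.1106694 eV
E_4 = -13.6057 × 4² / 4² = -13.6057000 eV
|ΔE| = |E_4 - E_14| = 12.4950306 eV

Convert to Joules: E = 12.4950306 eV × (1.602177 × 10⁻¹⁹ J/eV) = 2.0019251e-18 J

Using E = hf:
f = E/h = 2.0019251e-18 J / (6.62607 × 10⁻³⁴ J·s)
f = 3.02129e+15 Hz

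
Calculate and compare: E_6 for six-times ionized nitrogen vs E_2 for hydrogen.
N⁶⁺ at n = 6 (E = -18.518869 eV)

Using E_n = -13.6057 Z² / n² eV:

N⁶⁺ (Z = 7) at n = 6:
E = -13.6057 × 7² / 6² = -13.6057 × 49 / 36 = -18.518869444 eV

H (Z = 1) at n = 2:
E = -13.6057 × 1² / 2² = -13.6057 × 1 / 4 = -3.401425000 eV

Since -18.518869444 eV < -3.401425000 eV,
N⁶⁺ at n = 6 is more tightly bound (requires more energy to ionize).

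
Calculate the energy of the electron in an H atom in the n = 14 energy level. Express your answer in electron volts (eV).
-0.069417 eV

The energy levels of a hydrogen-like atom are given by:
E_n = -13.6057 eV / n²

For n = 14:
E_14 = -13.6057 eV / 14²
E_14 = -13.6057 eV / 196
E_14 = -0.069417 eV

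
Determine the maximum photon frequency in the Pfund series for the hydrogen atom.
1.3159e+14 Hz

The series limit corresponds to the transition from n = ∞ to n = 5.
This is the highest energy (shortest wavelength) transition in the Pfund series.

E_∞ = 0 eV
E_5 = -13.6057 / 5² = -0.54422800 eV

Energy at series limit:
ΔE = E_∞ - E_5 = 0 - (-0.54422800) = 0.54422800 eV
E = 0.54422800 eV × (1.602177 × 10⁻¹⁹ J/eV) = 8.719496e-20 J
f = E/h = 8.719496e-20 J / (6.62607 × 10⁻³⁴ J·s) = 1.3159e+14 Hz

This energy equals the ionization energy from the n = 5 state of hydrogen.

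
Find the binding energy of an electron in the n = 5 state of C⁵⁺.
19.5922 eV

The ionization energy is the energy needed to remove the electron completely (n → ∞).

For a hydrogen-like ion with Z = 6, E_n = -13.6057 Z² / n² eV.

At n = 5: E_5 = -13.6057 × 6² / 5² = -19.5922080 eV
At n = ∞: E_∞ = 0 eV

Ionization energy = E_∞ - E_5 = 0 - (-19.5922080) = 19.5922080 eV
Ionization energy ≈ 19.5922 eV

This is also called the binding energy of the electron in state n = 5.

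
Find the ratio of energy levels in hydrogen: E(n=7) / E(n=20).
8.16327

Using E_n = -13.6057 Z² / n² eV with Z = 1:

E_7 = -13.6057 / 7² = -13.6057 / 49 = -0.27766734694 eV
E_20 = -13.6057 / 20² = -13.6057 / 400 = -0.03401425000 eV

The ratio is:
E_7/E_20 = (-0.27766734694) / (-0.03401425000)
E_7/E_20 = (-13.6057/49) / (-13.6057/400)
E_7/E_20 = 400/49
E_7/E_20 = 8.16327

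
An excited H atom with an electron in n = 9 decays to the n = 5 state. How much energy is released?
0.3763 eV

The energy levels are E_n = -13.6057 eV / n².

Energy at n = 9: E_9 = -13.6057 / 9² = -0.1679716 eV
Energy at n = 5: E_5 = -13.6057 / 5² = -0.5442280 eV

For emission (electron falling to lower state), the photon energy is:
E_photon = E_9 - E_5 = |-0.1679716 - (-0.5442280)|
E_photon = 0.3763 eV

This energy is carried away by the emitted photon.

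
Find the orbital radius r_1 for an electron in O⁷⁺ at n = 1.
0.006615 nm (or 0.066147 Å)

The Bohr radius formula is:
r_n = n² a₀ / Z

where a₀ = 0.052917721 nm is the Bohr radius.

For O⁷⁺ (Z = 8) at n = 1:
r_1 = 1² × 0.052917721 nm / 8
r_1 = 1 × 0.052917721 nm / 8
r_1 = 0.0529177 nm / 8
r_1 = 0.006615 nm

The electron orbits at approximately 0.006615 nm from the nucleus.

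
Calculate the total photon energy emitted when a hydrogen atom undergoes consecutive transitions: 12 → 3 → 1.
13.511 eV

The energy levels of hydrogen are E_n = -13.6057 / n² eV.

First transition (12 → 3):
ΔE₁ = |E_3 - E_12|
ΔE₁ = |-1.511744444 - (-0.094484028)| = 1.417260 eV

Second transition (3 → 1):
ΔE₂ = |E_1 - E_3|
ΔE₂ = |-13.605700000 - (-1.511744444)| = 12.093956 eV

Total energy released:
E_total = ΔE₁ + ΔE₂ = 1.417260 + 12.093956 = 13.511 eV

Note: This equals the direct transition 12 → 1: 13.511 eV ✓
Energy is conserved regardless of the path taken.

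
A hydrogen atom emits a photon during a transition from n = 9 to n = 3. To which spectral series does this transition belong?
Paschen series

The spectral series in hydrogen are named based on the final (lower) energy level:
- Lyman series: n_final = 1 (ultraviolet)
- Balmer series: n_final = 2 (visible/near-UV)
- Paschen series: n_final = 3 (infrared)
- Brackett series: n_final = 4 (infrared)
- Pfund series: n_final = 5 (far infrared)

Since this transition ends at n = 3, it belongs to the Paschen series.

For reference, this 9 → 3 line has photon energy
ΔE = 13.6057 eV × (1/3² - 1/9²) = 1.3437728 eV,
corresponding to wavelength λ = hc/ΔE = 1239.84 eV·nm / 1.3437728 eV = 922.656 nm in the infrared region.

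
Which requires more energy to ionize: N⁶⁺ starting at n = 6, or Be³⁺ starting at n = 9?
N⁶⁺ at n = 6 (E = -18.5189 eV)

Using E_n = -13.6057 Z² / n² eV:

N⁶⁺ (Z = 7) at n = 6:
E = -13.6057 × 7² / 6² = -13.6057 × 49 / 36 = -18.5188694 eV

Be³⁺ (Z = 4) at n = 9:
E = -13.6057 × 4² / 9² = -13.6057 × 16 / 81 = -2.6875457 eV

Since -18.5188694 eV < -2.6875457 eV,
N⁶⁺ at n = 6 is more tightly bound (requires more energy to ionize).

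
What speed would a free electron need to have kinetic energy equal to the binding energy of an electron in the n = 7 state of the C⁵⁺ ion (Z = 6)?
1.8752e+06 m/s (or 0.625488% of c)

The binding energy at n = 7 for C⁵⁺ is:
E_7 = -13.6057 × 6²/7² = -9.99602449 eV
|E_7| = 9.99602449 eV

Convert to Joules:
KE = 9.99602449 eV × (1.602177 × 10⁻¹⁹ J/eV) = 1.601540e-18 J

Using KE = ½mv²:
v = √(2·KE/m_e)
v = √(2 × 1.601540e-18 J / 9.10938 × 10⁻³¹ kg)
v = 1.8752e+06 m/s

This is approximately 0.625488% the speed of light.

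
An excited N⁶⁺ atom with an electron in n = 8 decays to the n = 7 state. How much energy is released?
3.18884 eV

The energy levels are E_n = -13.6057 Z² eV / n².

Energy at n = 8: E_8 = -13.6057 × 7² / 8² = -10.41686406 eV
Energy at n = 7: E_7 = -13.6057 × 7² / 7² = -13.60570000 eV

For emission (electron falling to lower state), the photon energy is:
E_photon = E_8 - E_7 = |-10.41686406 - (-13.60570000)|
E_photon = 3.18884 eV

This energy is carried away by the emitted photon.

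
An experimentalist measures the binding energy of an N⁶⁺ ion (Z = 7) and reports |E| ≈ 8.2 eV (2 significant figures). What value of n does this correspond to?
n = 9

The exact energy levels follow E_n = -13.6057 Z² / n² eV with Z = 7.

The measured value (-8.2 eV) is reported to only 2 significant figures, so we must test candidate n values and see which one matches to that precision.

Candidate energies:
  n = 7:  E = -13.6057 × 7² / 7² = -13.60570 eV
  n = 8:  E = -13.6057 × 7² / 8² = -10.41686 eV
  n = 9:  E = -13.6057 × 7² / 9² = -8.23061 eV  ← matches
  n = 10:  E = -13.6057 × 7² / 10² = -6.66679 eV
  n = 11:  E = -13.6057 × 7² / 11² = -5.50975 eV

Checking against the measurement of -8.2 eV (2 sig figs), only n = 9 agrees:
E_9 = -8.23061 eV, which rounds to -8.2 eV ✓

Therefore n = 9.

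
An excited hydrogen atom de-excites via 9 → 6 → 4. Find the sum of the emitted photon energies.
0.68 eV

The energy levels of hydrogen are E_n = -13.6057 / n² eV.

First transition (9 → 6):
ΔE₁ = |E_6 - E_9|
ΔE₁ = |-0.37793611 - (-0.16797160)| = 0.20996 eV

Second transition (6 → 4):
ΔE₂ = |E_4 - E_6|
ΔE₂ = |-0.85035625 - (-0.37793611)| = 0.47242 eV

Total energy released:
E_total = ΔE₁ + ΔE₂ = 0.20996 + 0.47242 = 0.68 eV

Note: This equals the direct transition 9 → 4: 0.68 eV ✓
Energy is conserved regardless of the path taken.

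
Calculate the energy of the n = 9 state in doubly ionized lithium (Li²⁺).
-1.51 eV

For hydrogen-like ions, the energy levels scale with Z²:
E_n = -13.6057 Z² / n² eV

For Li²⁺ (Z = 3) at n = 9:
E_9 = -13.6057 × 3² / 9²
E_9 = -13.6057 × 9 / 81
E_9 = -122.4513 / 81
E_9 = -1.51 eV

The energy is 9 times more negative than hydrogen at the same n due to the stronger nuclear charge.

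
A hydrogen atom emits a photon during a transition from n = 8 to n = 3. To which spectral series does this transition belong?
Paschen series

The spectral series in hydrogen are named based on the final (lower) energy level:
- Lyman series: n_final = 1 (ultraviolet)
- Balmer series: n_final = 2 (visible/near-UV)
- Paschen series: n_final = 3 (infrared)
- Brackett series: n_final = 4 (infrared)
- Pfund series: n_final = 5 (far infrared)

Since this transition ends at n = 3, it belongs to the Paschen series.

For reference, this 8 → 3 line has photon energy
ΔE = 13.6057 eV × (1/3² - 1/8²) = 1.299155382 eV,
corresponding to wavelength λ = hc/ΔE = 1239.84 eV·nm / 1.299155382 eV = 954.34312 nm in the infrared region.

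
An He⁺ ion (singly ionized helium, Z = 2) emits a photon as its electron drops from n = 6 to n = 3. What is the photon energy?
4.535 eV

The energy levels are E_n = -13.6057 Z² eV / n².

Energy at n = 6: E_6 = -13.6057 × 2² / 6² = -1.511744 eV
Energy at n = 3: E_3 = -13.6057 × 2² / 3² = -6.046978 eV

For emission (electron falling to lower state), the photon energy is:
E_photon = E_6 - E_3 = |-1.511744 - (-6.046978)|
E_photon = 4.535 eV

This energy is carried away by the emitted photon.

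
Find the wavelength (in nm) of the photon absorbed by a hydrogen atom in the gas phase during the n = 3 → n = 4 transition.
1874.6026 nm

First, find the transition energy using E_n = -13.6057 / n² eV:
E_3 = -13.6057 / 3² = -1.5117444444 eV
E_4 = -13.6057 / 4² = -0.8503562500 eV

Photon energy: |ΔE| = |E_4 - E_3| = 0.6613881944 eV

Convert to wavelength using E = hc/λ with hc = 1239.84 eV·nm:
λ = hc/E = 1239.84 eV·nm / 0.6613881944 eV
λ = 1874.6026 nm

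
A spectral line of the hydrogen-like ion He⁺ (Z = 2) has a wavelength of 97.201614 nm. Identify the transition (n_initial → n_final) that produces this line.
n = 8 → n = 2

First, find the photon energy from the wavelength (hc = 1239.84 eV·nm):
E = hc/λ = 1239.84 eV·nm / 97.201614 nm = 12.755344 eV

The energy levels of He⁺ satisfy E_n = -13.6057 × 2² / n² eV, so an emission n_i → n_f releases
ΔE = 13.6057 × 2² × (1/n_f² − 1/n_i²) eV.

Setting ΔE equal to the photon energy:
1/n_f² − 1/n_i² = 12.755344 / (13.6057 × 2²) = 0.23437500

Since 1/n_i² must be positive, we need 1/n_f² > 0.23437500, i.e. n_f ≤ 2. For each allowed n_f, solve n_i = (1/n_f² − 0.23437500)^(−1/2) and check whether it is a whole number:
  n_f = 1: 1/n_i² = 1.00000000 − 0.23437500 = 0.76562500 → n_i = 1.143  (not an integer) ✗
  n_f = 2: 1/n_i² = 0.25000000 − 0.23437500 = 0.01562500 → n_i = 8.000  → integer, n_i = 8 ✓

Only n_f = 2 gives an integer upper level, n_i = 8.

The transition is from n = 8 to n = 2 (emission).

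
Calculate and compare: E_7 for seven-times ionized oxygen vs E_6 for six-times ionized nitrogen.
N⁶⁺ at n = 6 (E = -18.52 eV)

Using E_n = -13.6057 Z² / n² eV:

O⁷⁺ (Z = 8) at n = 7:
E = -13.6057 × 8² / 7² = -13.6057 × 64 / 49 = -17.77071 eV

N⁶⁺ (Z = 7) at n = 6:
E = -13.6057 × 7² / 6² = -13.6057 × 49 / 36 = -18.51887 eV

Since -18.51887 eV < -17.77071 eV,
N⁶⁺ at n = 6 is more tightly bound (requires more energy to ionize).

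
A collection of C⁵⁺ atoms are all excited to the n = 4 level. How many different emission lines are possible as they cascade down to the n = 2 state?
3

The electron can occupy levels n = 2, 3, ..., 4 during de-excitation — that is m = 4 - 2 + 1 = 3 distinct levels.

The number of distinct spectral lines equals the number of ways to choose 2 of these m levels (each pair gives one possible emission transition):

Number of lines = m(m-1)/2 = 3×2/2 = 3

These correspond to all possible transitions between the 3 levels:
4 → 3, 4 → 2, 3 → 2

Each transition produces a photon with a unique energy (and thus wavelength). This count does not depend on Z.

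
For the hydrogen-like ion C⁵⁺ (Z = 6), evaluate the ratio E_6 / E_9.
2.250

Using E_n = -13.6057 Z² / n² eV with Z = 6:

E_6 = -13.6057 × 6² / 6² = -489.8052 / 36 = -13.605700000 eV
E_9 = -13.6057 × 6² / 9² = -489.8052 / 81 = -6.046977778 eV

The ratio is:
E_6/E_9 = (-13.605700000) / (-6.046977778)
E_6/E_9 = (-489.8052/36) / (-489.8052/81)
E_6/E_9 = 81/36
E_6/E_9 = 2.250
(Note: the Z² factors cancel in the ratio.)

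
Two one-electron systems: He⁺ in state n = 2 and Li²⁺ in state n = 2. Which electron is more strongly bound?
Li²⁺ at n = 2 (E = -30.6128 eV)

Using E_n = -13.6057 Z² / n² eV:

He⁺ (Z = 2) at n = 2:
E = -13.6057 × 2² / 2² = -13.6057 × 4 / 4 = -13.6057000 eV

Li²⁺ (Z = 3) at n = 2:
E = -13.6057 × 3² / 2² = -13.6057 × 9 / 4 = -30.6128250 eV

Since -30.6128250 eV < -13.6057000 eV,
Li²⁺ at n = 2 is more tightly bound (requires more energy to ionize).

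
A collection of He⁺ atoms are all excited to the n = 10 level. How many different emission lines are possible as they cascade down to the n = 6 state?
10

The electron can occupy levels n = 6, 7, ..., 10 during de-excitation — that is m = 10 - 6 + 1 = 5 distinct levels.

The number of distinct spectral lines equals the number of ways to choose 2 of these m levels (each pair gives one possible emission transition):

Number of lines = m(m-1)/2 = 5×4/2 = 10

These correspond to all possible transitions between the 5 levels:
10 → 9, 10 → 8, 10 → 7, 10 → 6, 9 → 8, 9 → 7, 9 → 6, 8 → 7...

Each transition produces a photon with a unique energy (and thus wavelength). This count does not depend on Z.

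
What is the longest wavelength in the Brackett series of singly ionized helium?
1012.51681 nm

The longest wavelength corresponds to the smallest energy transition in the series.
The Brackett series has all transitions ending at n_f = 4.

For He⁺ (Z = 2), the first line (α-line) is the jump from n = 5 to n = 4:
E_5 = -13.6057 × 2² / 5² = -2.1769120000 eV
E_4 = -13.6057 × 2² / 4² = -3.4014250000 eV
ΔE = E_5 - E_4 = 1.2245130000 eV

λ = hc/E = 1239.84 eV·nm / 1.2245130000 eV
λ = 1012.51681 nm

This is the α-line of the Brackett series in He⁺.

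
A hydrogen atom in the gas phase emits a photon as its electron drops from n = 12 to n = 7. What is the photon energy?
0.183 eV

The energy levels are E_n = -13.6057 eV / n².

Energy at n = 12: E_12 = -13.6057 / 12² = -0.094484 eV
Energy at n = 7: E_7 = -13.6057 / 7² = -0.277667 eV

For emission (electron falling to lower state), the photon energy is:
E_photon = E_12 - E_7 = |-0.094484 - (-0.277667)|
E_photon = 0.183 eV

This energy is carried away by the emitted photon.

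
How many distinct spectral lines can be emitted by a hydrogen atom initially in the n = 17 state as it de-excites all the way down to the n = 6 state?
66

The electron can occupy levels n = 6, 7, ..., 17 during de-excitation — that is m = 17 - 6 + 1 = 12 distinct levels.

The number of distinct spectral lines equals the number of ways to choose 2 of these m levels (each pair gives one possible emission transition):

Number of lines = m(m-1)/2 = 12×11/2 = 66

These correspond to all possible transitions between the 12 levels:
17 → 16, 17 → 15, 17 → 14, 17 → 13, 17 → 12, 17 → 11, 17 → 10, 17 → 9...

Each transition produces a photon with a unique energy (and thus wavelength). This count does not depend on Z.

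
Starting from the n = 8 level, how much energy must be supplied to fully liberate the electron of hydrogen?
0.21259 eV

The ionization energy is the energy needed to remove the electron completely (n → ∞).

For hydrogen, E_n = -13.6057 eV / n².

At n = 8: E_8 = -13.6057 / 8² = -0.21258906 eV
At n = ∞: E_∞ = 0 eV

Ionization energy = E_∞ - E_8 = 0 - (-0.21258906) = 0.21258906 eV
Ionization energy ≈ 0.21259 eV

This is also called the binding energy of the electron in state n = 8.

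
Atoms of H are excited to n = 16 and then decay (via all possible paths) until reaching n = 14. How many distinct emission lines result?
3

The electron can occupy levels n = 14, 15, ..., 16 during de-excitation — that is m = 16 - 14 + 1 = 3 distinct levels.

The number of distinct spectral lines equals the number of ways to choose 2 of these m levels (each pair gives one possible emission transition):

Number of lines = m(m-1)/2 = 3×2/2 = 3

These correspond to all possible transitions between the 3 levels:
16 → 15, 16 → 14, 15 → 14

Each transition produces a photon with a unique energy (and thus wavelength). This count does not depend on Z.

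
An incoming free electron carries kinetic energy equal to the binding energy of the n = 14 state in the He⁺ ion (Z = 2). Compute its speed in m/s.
3.125e+05 m/s (or 0.104% of c)

The binding energy at n = 14 for He⁺ is:
E_14 = -13.6057 × 2²/14² = -0.2776673 eV
|E_14| = 0.2776673 eV

Convert to Joules:
KE = 0.2776673 eV × (1.602177 × 10⁻¹⁹ J/eV) = 4.44872e-20 J

Using KE = ½mv²:
v = √(2·KE/m_e)
v = √(2 × 4.44872e-20 J / 9.10938 × 10⁻³¹ kg)
v = 3.125e+05 m/s

This is approximately 0.104% the speed of light.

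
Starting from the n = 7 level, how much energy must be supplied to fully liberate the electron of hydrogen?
0.277667 eV

The ionization energy is the energy needed to remove the electron completely (n → ∞).

For hydrogen, E_n = -13.6057 eV / n².

At n = 7: E_7 = -13.6057 / 7² = -0.277667347 eV
At n = ∞: E_∞ = 0 eV

Ionization energy = E_∞ - E_7 = 0 - (-0.277667347) = 0.277667347 eV
Ionization energy ≈ 0.277667 eV

This is also called the binding energy of the electron in state n = 7.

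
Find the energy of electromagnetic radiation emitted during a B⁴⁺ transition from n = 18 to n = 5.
12.5559 eV

The energy levels are E_n = -13.6057 Z² eV / n².

Energy at n = 18: E_18 = -13.6057 × 5² / 18² = -1.0498225 eV
Energy at n = 5: E_5 = -13.6057 × 5² / 5² = -13.6057000 eV

For emission (electron falling to lower state), the photon energy is:
E_photon = E_18 - E_5 = |-1.0498225 - (-13.6057000)|
E_photon = 12.5559 eV

This energy is carried away by the emitted photon.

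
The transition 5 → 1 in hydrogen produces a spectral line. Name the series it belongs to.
Lyman series

The spectral series in hydrogen are named based on the final (lower) energy level:
- Lyman series: n_final = 1 (ultraviolet)
- Balmer series: n_final = 2 (visible/near-UV)
- Paschen series: n_final = 3 (infrared)
- Brackett series: n_final = 4 (infrared)
- Pfund series: n_final = 5 (far infrared)

Since this transition ends at n = 1, it belongs to the Lyman series.

For reference, this 5 → 1 line has photon energy
ΔE = 13.6057 eV × (1/1² - 1/5²) = 13.061472 eV,
corresponding to wavelength λ = hc/ΔE = 1239.84 eV·nm / 13.061472 eV = 94.9235 nm in the ultraviolet region.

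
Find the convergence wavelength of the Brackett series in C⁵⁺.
40.50 nm

The series limit corresponds to the transition from n = ∞ to n = 4.
This is the highest energy (shortest wavelength) transition in the Brackett series.

E_∞ = 0 eV
E_4 = -13.6057 × 6² / 4² = -30.6128 eV

Energy at series limit:
ΔE = E_∞ - E_4 = 0 - (-30.6128) = 30.6128 eV
λ = hc/E = 1239.84 eV·nm / 30.6128 eV = 40.50 nm

This energy equals the ionization energy from the n = 4 state of C⁵⁺.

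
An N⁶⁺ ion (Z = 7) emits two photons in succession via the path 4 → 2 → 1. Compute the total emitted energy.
625.012 eV

The energy levels of N⁶⁺ are E_n = -13.6057 × 7² / n² eV.

First transition (4 → 2):
ΔE₁ = |E_2 - E_4|
ΔE₁ = |-166.669825000 - (-41.667456250)| = 125.002369 eV

Second transition (2 → 1):
ΔE₂ = |E_1 - E_2|
ΔE₂ = |-666.679300000 - (-166.669825000)| = 500.009475 eV

Total energy released:
E_total = ΔE₁ + ΔE₂ = 125.002369 + 500.009475 = 625.012 eV

Note: This equals the direct transition 4 → 1: 625.012 eV ✓
Energy is conserved regardless of the path taken.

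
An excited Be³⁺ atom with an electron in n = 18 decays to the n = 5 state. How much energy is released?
8.0358 eV

The energy levels are E_n = -13.6057 Z² eV / n².

Energy at n = 18: E_18 = -13.6057 × 4² / 18² = -0.6718864 eV
Energy at n = 5: E_5 = -13.6057 × 4² / 5² = -8.7076480 eV

For emission (electron falling to lower state), the photon energy is:
E_photon = E_18 - E_5 = |-0.6718864 - (-8.7076480)|
E_photon = 8.0358 eV

This energy is carried away by the emitted photon.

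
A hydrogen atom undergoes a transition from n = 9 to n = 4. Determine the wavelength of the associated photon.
1816.922 nm

First, find the transition energy using E_n = -13.6057 / n² eV:
E_9 = -13.6057 / 9² = -0.167971605 eV
E_4 = -13.6057 / 4² = -0.850356250 eV

Photon energy: |ΔE| = |E_4 - E_9| = 0.682384645 eV

Convert to wavelength using E = hc/λ with hc = 1239.84 eV·nm:
λ = hc/E = 1239.84 eV·nm / 0.682384645 eV
λ = 1816.922 nm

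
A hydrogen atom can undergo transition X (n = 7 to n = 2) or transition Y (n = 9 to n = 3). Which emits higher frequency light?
7 → 2

Calculate the energy for each transition:

Transition 7 → 2:
ΔE₁ = |E_2 - E_7| = |-13.6057/2² - (-13.6057/7²)|
ΔE₁ = |-3.4014250000 - (-0.2776673469)| = 3.1237577 eV

Transition 9 → 3:
ΔE₂ = |E_3 - E_9| = |-13.6057/3² - (-13.6057/9²)|
ΔE₂ = |-1.5117444444 - (-0.1679716049)| = 1.3437728 eV

Since 3.1237577 eV > 1.3437728 eV, the transition 7 → 2 emits the more energetic photon.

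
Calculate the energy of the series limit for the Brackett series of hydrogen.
0.8504 eV

The series limit corresponds to the transition from n = ∞ to n = 4.
This is the highest energy (shortest wavelength) transition in the Brackett series.

E_∞ = 0 eV
E_4 = -13.6057 / 4² = -0.8504 eV

Energy at series limit:
ΔE = E_∞ - E_4 = 0 - (-0.8504) = 0.8504 eV

This energy equals the ionization energy from the n = 4 state of hydrogen.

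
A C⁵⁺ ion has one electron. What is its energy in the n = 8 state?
-7.65321 eV

For hydrogen-like ions, the energy levels scale with Z²:
E_n = -13.6057 Z² / n² eV

For C⁵⁺ (Z = 6) at n = 8:
E_8 = -13.6057 × 6² / 8²
E_8 = -13.6057 × 36 / 64
E_8 = -489.8052 / 64
E_8 = -7.65321 eV

The energy is 36 times more negative than hydrogen at the same n due to the stronger nuclear charge.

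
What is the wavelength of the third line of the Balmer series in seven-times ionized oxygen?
6.780 nm

The lines of a series are numbered from the longest wavelength (smallest ΔE) outward; the third line is the transition from n = n_f + 3 to n_f.
The Balmer series has all transitions ending at n_f = 2.

For O⁷⁺ (Z = 8), the third line (γ-line) is the jump from n = 5 to n = 2:
E_5 = -13.6057 × 8² / 5² = -34.83059 eV
E_2 = -13.6057 × 8² / 2² = -217.69120 eV
ΔE = E_5 - E_2 = 182.86061 eV

λ = hc/E = 1239.84 eV·nm / 182.86061 eV
λ = 6.780 nm

This is the γ-line of the Balmer series in O⁷⁺.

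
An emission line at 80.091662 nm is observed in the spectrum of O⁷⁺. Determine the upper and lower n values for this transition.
n = 10 → n = 6

First, find the photon energy from the wavelength (hc = 1239.84 eV·nm):
E = hc/λ = 1239.84 eV·nm / 80.091662 nm = 15.480263 eV

The energy levels of O⁷⁺ satisfy E_n = -13.6057 × 8² / n² eV, so an emission n_i → n_f releases
ΔE = 13.6057 × 8² × (1/n_f² − 1/n_i²) eV.

Setting ΔE equal to the photon energy:
1/n_f² − 1/n_i² = 15.480263 / (13.6057 × 8²) = 0.017777778

Since 1/n_i² must be positive, we need 1/n_f² > 0.017777778, i.e. n_f ≤ 7. For each allowed n_f, solve n_i = (1/n_f² − 0.017777778)^(−1/2) and check whether it is a whole number:
  n_f = 1: 1/n_i² = 1.000000000 − 0.017777778 = 0.982222222 → n_i = 1.009  (not an integer) ✗
  n_f = 2: 1/n_i² = 0.250000000 − 0.017777778 = 0.232222222 → n_i = 2.075  (not an integer) ✗
  n_f = 3: 1/n_i² = 0.111111111 − 0.017777778 = 0.093333333 → n_i = 3.273  (not an integer) ✗
  n_f = 4: 1/n_i² = 0.062500000 − 0.017777778 = 0.044722222 → n_i = 4.729  (not an integer) ✗
  n_f = 5: 1/n_i² = 0.040000000 − 0.017777778 = 0.022222222 → n_i = 6.708  (not an integer) ✗
  n_f = 6: 1/n_i² = 0.027777778 − 0.017777778 = 0.010000000 → n_i = 10.000  → integer, n_i = 10 ✓
  n_f = 7: 1/n_i² = 0.020408163 − 0.017777778 = 0.002630385 → n_i = 19.498  (not an integer) ✗

Only n_f = 6 gives an integer upper level, n_i = 10.

The transition is from n = 10 to n = 6 (emission).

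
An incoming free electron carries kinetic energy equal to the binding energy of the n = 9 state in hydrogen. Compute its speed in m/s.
2.43e+05 m/s (or 0.08% of c)

The binding energy at n = 9 for hydrogen is:
E_9 = -13.6057/9² = -0.167972 eV
|E_9| = 0.167972 eV

Convert to Joules:
KE = 0.167972 eV × (1.602177 × 10⁻¹⁹ J/eV) = 2.6912e-20 J

Using KE = ½mv²:
v = √(2·KE/m_e)
v = √(2 × 2.6912e-20 J / 9.10938 × 10⁻³¹ kg)
v = 2.43e+05 m/s

This is approximately 0.08% the speed of light.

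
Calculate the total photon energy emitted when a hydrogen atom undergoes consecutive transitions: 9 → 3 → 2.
3.23345 eV

The energy levels of hydrogen are E_n = -13.6057 / n² eV.

First transition (9 → 3):
ΔE₁ = |E_3 - E_9|
ΔE₁ = |-1.51174444444 - (-0.16797160494)| = 1.34377284 eV

Second transition (3 → 2):
ΔE₂ = |E_2 - E_3|
ΔE₂ = |-3.40142500000 - (-1.51174444444)| = 1.88968056 eV

Total energy released:
E_total = ΔE₁ + ΔE₂ = 1.34377284 + 1.88968056 = 3.23345 eV

Note: This equals the direct transition 9 → 2: 3.23345 eV ✓
Energy is conserved regardless of the path taken.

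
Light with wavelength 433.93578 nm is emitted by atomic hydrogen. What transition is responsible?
n = 5 → n = 2

First, find the photon energy from the wavelength (hc = 1239.84 eV·nm):
E = hc/λ = 1239.84 eV·nm / 433.93578 nm = 2.8571970 eV

The energy levels of hydrogen satisfy E_n = -13.6057 / n² eV, so an emission n_i → n_f releases
ΔE = 13.6057 × (1/n_f² − 1/n_i²) eV.

Setting ΔE equal to the photon energy:
1/n_f² − 1/n_i² = 2.8571970 / 13.6057 = 0.21000000

Since 1/n_i² must be positive, we need 1/n_f² > 0.21000000, i.e. n_f ≤ 2. For each allowed n_f, solve n_i = (1/n_f² − 0.21000000)^(−1/2) and check whether it is a whole number:
  n_f = 1: 1/n_i² = 1.00000000 − 0.21000000 = 0.79000000 → n_i = 1.125  (not an integer) ✗
  n_f = 2: 1/n_i² = 0.25000000 − 0.21000000 = 0.04000000 → n_i = 5.000  → integer, n_i = 5 ✓

Only n_f = 2 gives an integer upper level, n_i = 5.

The transition is from n = 5 to n = 2 (emission).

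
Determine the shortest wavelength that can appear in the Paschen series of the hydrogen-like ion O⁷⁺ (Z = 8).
12.8147 nm

The series limit corresponds to the transition from n = ∞ to n = 3.
This is the highest energy (shortest wavelength) transition in the Paschen series.

E_∞ = 0 eV
E_3 = -13.6057 × 8² / 3² = -96.751644 eV

Energy at series limit:
ΔE = E_∞ - E_3 = 0 - (-96.751644) = 96.751644 eV
λ = hc/E = 1239.84 eV·nm / 96.751644 eV = 12.8147 nm

This energy equals the ionization energy from the n = 3 state of O⁷⁺.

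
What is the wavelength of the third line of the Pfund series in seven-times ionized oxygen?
58.41443 nm

The lines of a series are numbered from the longest wavelength (smallest ΔE) outward; the third line is the transition from n = n_f + 3 to n_f.
The Pfund series has all transitions ending at n_f = 5.

For O⁷⁺ (Z = 8), the third line (γ-line) is the jump from n = 8 to n = 5:
E_8 = -13.6057 × 8² / 8² = -13.6057000 eV
E_5 = -13.6057 × 8² / 5² = -34.8305920 eV
ΔE = E_8 - E_5 = 21.2248920 eV

λ = hc/E = 1239.84 eV·nm / 21.2248920 eV
λ = 58.41443 nm

This is the γ-line of the Pfund series in O⁷⁺.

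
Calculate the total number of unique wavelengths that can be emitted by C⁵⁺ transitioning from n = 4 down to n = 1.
6

The electron can occupy levels n = 1, 2, ..., 4 during de-excitation — that is m = 4 - 1 + 1 = 4 distinct levels.

The number of distinct spectral lines equals the number of ways to choose 2 of these m levels (each pair gives one possible emission transition):

Number of lines = m(m-1)/2 = 4×3/2 = 6

These correspond to all possible transitions between the 4 levels:
4 → 3, 4 → 2, 4 → 1, 3 → 2, 3 → 1, 2 → 1

Each transition produces a photon with a unique energy (and thus wavelength). This count does not depend on Z.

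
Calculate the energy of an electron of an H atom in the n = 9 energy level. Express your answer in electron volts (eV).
-0.17 eV

The energy levels of a hydrogen-like atom are given by:
E_n = -13.6057 eV / n²

For n = 9:
E_9 = -13.6057 eV / 9²
E_9 = -13.6057 eV / 81
E_9 = -0.17 eV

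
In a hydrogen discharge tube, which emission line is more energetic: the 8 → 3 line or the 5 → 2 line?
5 → 2

Calculate the energy for each transition:

Transition 8 → 3:
ΔE₁ = |E_3 - E_8| = |-13.6057/3² - (-13.6057/8²)|
ΔE₁ = |-1.511744444 - (-0.212589063)| = 1.299155 eV

Transition 5 → 2:
ΔE₂ = |E_2 - E_5| = |-13.6057/2² - (-13.6057/5²)|
ΔE₂ = |-3.401425000 - (-0.544228000)| = 2.857197 eV

Since 2.857197 eV > 1.299155 eV, the transition 5 → 2 emits the more energetic photon.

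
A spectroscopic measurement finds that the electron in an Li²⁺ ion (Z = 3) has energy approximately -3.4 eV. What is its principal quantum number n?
n = 6

The exact energy levels follow E_n = -13.6057 Z² / n² eV with Z = 3.

The measured value (-3.4 eV) is reported to only 2 significant figures, so we must test candidate n values and see which one matches to that precision.

Candidate energies:
  n = 4:  E = -13.6057 × 3² / 4² = -7.65321 eV
  n = 5:  E = -13.6057 × 3² / 5² = -4.89805 eV
  n = 6:  E = -13.6057 × 3² / 6² = -3.40143 eV  ← matches
  n = 7:  E = -13.6057 × 3² / 7² = -2.49901 eV
  n = 8:  E = -13.6057 × 3² / 8² = -1.91330 eV

Checking against the measurement of -3.4 eV (2 sig figs), only n = 6 agrees:
E_6 = -3.40143 eV, which rounds to -3.4 eV ✓

Therefore n = 6.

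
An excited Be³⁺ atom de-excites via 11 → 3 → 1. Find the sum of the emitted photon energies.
215.892099 eV

The energy levels of Be³⁺ are E_n = -13.6057 × 4² / n² eV.

First transition (11 → 3):
ΔE₁ = |E_3 - E_11|
ΔE₁ = |-24.187911111111 - (-1.799100826446)| = 22.388810285 eV

Second transition (3 → 1):
ΔE₂ = |E_1 - E_3|
ΔE₂ = |-217.691200000000 - (-24.187911111111)| = 193.503288889 eV

Total energy released:
E_total = ΔE₁ + ΔE₂ = 22.388810285 + 193.503288889 = 215.892099 eV

Note: This equals the direct transition 11 → 1: 215.892099 eV ✓
Energy is conserved regardless of the path taken.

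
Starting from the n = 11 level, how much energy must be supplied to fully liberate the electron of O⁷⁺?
7.196403 eV

The ionization energy is the energy needed to remove the electron completely (n → ∞).

For a hydrogen-like ion with Z = 8, E_n = -13.6057 Z² / n² eV.

At n = 11: E_11 = -13.6057 × 8² / 11² = -7.196403306 eV
At n = ∞: E_∞ = 0 eV

Ionization energy = E_∞ - E_11 = 0 - (-7.196403306) = 7.196403306 eV
Ionization energy ≈ 7.196403 eV

This is also called the binding energy of the electron in state n = 11.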